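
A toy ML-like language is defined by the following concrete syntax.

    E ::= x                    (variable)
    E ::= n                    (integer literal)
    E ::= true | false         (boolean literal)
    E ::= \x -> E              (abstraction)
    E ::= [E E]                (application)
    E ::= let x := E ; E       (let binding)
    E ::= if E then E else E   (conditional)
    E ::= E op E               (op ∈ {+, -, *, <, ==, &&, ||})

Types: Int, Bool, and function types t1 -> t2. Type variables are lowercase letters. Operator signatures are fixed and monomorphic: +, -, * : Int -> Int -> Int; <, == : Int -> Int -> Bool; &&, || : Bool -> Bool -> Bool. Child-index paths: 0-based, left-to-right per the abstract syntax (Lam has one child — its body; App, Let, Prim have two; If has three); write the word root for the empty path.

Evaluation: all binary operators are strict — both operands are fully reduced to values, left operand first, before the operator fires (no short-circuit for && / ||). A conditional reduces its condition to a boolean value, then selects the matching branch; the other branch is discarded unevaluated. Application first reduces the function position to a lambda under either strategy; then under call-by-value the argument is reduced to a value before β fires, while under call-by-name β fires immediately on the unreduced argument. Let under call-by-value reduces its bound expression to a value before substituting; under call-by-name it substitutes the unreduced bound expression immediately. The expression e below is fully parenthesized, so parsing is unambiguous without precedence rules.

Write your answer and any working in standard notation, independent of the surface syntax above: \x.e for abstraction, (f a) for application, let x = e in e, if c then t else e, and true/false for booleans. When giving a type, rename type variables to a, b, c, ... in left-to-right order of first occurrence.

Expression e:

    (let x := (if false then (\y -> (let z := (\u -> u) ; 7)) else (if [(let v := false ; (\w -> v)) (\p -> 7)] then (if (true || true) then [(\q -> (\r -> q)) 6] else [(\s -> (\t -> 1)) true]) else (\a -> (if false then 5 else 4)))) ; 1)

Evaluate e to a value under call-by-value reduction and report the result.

Working:
step 0: (let x = (if false then (\y.(let z = (\u.u) in 7)) else (if ((let v = false in (\w.v)) (\p.7)) then (if (true || true) then ((\q.(\r.q)) 6) else ((\s.(\t.1)) true)) else (\a.(if false then 5 else 4)))) in 1)
step 1: [if@0] (let x = (if ((let v = false in (\w.v)) (\p.7)) then (if (true || true) then ((\q.(\r.q)) 6) else ((\s.(\t.1)) true)) else (\a.(if false then 5 else 4))) in 1)
step 2: [let@0.0.0] (let x = (if ((\w.false) (\p.7)) then (if (true || true) then ((\q.(\r.q)) 6) else ((\s.(\t.1)) true)) else (\a.(if false then 5 else 4))) in 1)
step 3: [beta@0.0] (let x = (if false then (if (true || true) then ((\q.(\r.q)) 6) else ((\s.(\t.1)) true)) else (\a.(if false then 5 else 4))) in 1)
step 4: [if@0] (let x = (\a.(if false then 5 else 4)) in 1)
step 5: [let@root] 1

Answer: 1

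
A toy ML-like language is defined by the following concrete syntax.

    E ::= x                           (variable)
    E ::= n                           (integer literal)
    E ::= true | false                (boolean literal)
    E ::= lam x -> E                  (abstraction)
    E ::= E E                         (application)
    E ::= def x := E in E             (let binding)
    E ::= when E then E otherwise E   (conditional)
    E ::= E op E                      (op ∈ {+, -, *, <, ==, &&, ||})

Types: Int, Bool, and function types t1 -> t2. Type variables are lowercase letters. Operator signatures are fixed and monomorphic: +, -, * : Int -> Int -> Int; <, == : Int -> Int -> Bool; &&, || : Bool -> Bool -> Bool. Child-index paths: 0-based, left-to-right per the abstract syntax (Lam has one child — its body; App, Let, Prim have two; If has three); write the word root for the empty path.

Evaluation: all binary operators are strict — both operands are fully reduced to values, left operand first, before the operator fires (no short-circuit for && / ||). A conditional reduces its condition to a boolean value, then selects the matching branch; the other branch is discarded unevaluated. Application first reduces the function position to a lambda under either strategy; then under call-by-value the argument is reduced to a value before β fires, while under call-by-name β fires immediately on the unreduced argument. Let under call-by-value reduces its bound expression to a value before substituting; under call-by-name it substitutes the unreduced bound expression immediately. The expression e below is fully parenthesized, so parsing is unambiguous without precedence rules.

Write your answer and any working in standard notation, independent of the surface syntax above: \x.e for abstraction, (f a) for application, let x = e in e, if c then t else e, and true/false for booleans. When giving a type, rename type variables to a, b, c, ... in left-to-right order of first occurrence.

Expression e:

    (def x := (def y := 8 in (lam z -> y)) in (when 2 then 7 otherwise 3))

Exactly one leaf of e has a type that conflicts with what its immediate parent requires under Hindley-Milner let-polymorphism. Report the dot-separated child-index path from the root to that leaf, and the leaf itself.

Trace:
let y : Int
y : Int
\z._ : a -> Int
let x : forall. a -> Int
  unify Int ~ Bool
  FAIL: mismatch Int ~ Bool

Answer: 1.0 : 2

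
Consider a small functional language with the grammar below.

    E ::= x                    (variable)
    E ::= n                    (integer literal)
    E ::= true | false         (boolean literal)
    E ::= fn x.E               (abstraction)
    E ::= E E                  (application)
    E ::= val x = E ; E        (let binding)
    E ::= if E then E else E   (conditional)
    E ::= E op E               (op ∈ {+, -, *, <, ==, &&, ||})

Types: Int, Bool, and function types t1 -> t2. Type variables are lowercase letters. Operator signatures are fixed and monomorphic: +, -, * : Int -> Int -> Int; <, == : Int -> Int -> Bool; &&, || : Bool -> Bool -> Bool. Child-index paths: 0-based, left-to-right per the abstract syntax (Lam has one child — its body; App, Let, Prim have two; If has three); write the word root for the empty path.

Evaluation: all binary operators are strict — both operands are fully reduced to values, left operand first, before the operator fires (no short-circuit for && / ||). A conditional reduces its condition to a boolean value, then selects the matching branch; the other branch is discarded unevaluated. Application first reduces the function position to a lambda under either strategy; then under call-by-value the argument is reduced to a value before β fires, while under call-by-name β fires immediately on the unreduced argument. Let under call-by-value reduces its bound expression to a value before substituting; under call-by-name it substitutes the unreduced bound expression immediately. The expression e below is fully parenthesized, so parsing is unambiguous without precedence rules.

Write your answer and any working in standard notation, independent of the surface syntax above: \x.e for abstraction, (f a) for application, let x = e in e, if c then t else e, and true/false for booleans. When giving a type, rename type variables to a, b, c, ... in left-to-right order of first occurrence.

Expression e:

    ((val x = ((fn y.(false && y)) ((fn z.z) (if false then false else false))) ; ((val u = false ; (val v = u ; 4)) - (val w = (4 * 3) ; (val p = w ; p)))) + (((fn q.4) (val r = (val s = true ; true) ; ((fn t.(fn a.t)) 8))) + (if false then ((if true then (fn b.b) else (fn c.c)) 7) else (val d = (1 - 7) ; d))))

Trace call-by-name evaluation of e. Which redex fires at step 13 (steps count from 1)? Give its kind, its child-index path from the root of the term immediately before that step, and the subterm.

Answer: delta at root : (-8 + -2)

Working:
step 0: ((let x = ((\y.(false && y)) ((\z.z) (if false then false else false))) in ((let u = false in (let v = u in 4)) - (let w = (4 * 3) in (let p = w in p)))) + (((\q.4) (let r = (let s = true in true) in ((\t.(\a.t)) 8))) + (if false then ((if true then (\b.b) else (\c.c)) 7) else (let d = (1 - 7) in d))))
step 1: [let@0] (((let u = false in (let v = u in 4)) - (let w = (4 * 3) in (let p = w in p))) + (((\q.4) (let r = (let s = true in true) in ((\t.(\a.t)) 8))) + (if false then ((if true then (\b.b) else (\c.c)) 7) else (let d = (1 - 7) in d))))
step 2: [let@0.0] (((let v = false in 4) - (let w = (4 * 3) in (let p = w in p))) + (((\q.4) (let r = (let s = true in true) in ((\t.(\a.t)) 8))) + (if false then ((if true then (\b.b) else (\c.c)) 7) else (let d = (1 - 7) in d))))
step 3: [let@0.0] ((4 - (let w = (4 * 3) in (let p = w in p))) + (((\q.4) (let r = (let s = true in true) in ((\t.(\a.t)) 8))) + (if false then ((if true then (\b.b) else (\c.c)) 7) else (let d = (1 - 7) in d))))
step 4: [let@0.1] ((4 - (let p = (4 * 3) in p)) + (((\q.4) (let r = (let s = true in true) in ((\t.(\a.t)) 8))) + (if false then ((if true then (\b.b) else (\c.c)) 7) else (let d = (1 - 7) in d))))
step 5: [let@0.1] ((4 - (4 * 3)) + (((\q.4) (let r = (let s = true in true) in ((\t.(\a.t)) 8))) + (if false then ((if true then (\b.b) else (\c.c)) 7) else (let d = (1 - 7) in d))))
step 6: [delta@0.1] ((4 - 12) + (((\q.4) (let r = (let s = true in true) in ((\t.(\a.t)) 8))) + (if false then ((if true then (\b.b) else (\c.c)) 7) else (let d = (1 - 7) in d))))
step 7: [delta@0] (-8 + (((\q.4) (let r = (let s = true in true) in ((\t.(\a.t)) 8))) + (if false then ((if true then (\b.b) else (\c.c)) 7) else (let d = (1 - 7) in d))))
step 8: [beta@1.0] (-8 + (4 + (if false then ((if true then (\b.b) else (\c.c)) 7) else (let d = (1 - 7) in d))))
step 9: [if@1.1] (-8 + (4 + (let d = (1 - 7) in d)))
step 10: [let@1.1] (-8 + (4 + (1 - 7)))
step 11: [delta@1.1] (-8 + (4 + -6))
step 12: [delta@1] (-8 + -2)
step 13: [delta@root] -10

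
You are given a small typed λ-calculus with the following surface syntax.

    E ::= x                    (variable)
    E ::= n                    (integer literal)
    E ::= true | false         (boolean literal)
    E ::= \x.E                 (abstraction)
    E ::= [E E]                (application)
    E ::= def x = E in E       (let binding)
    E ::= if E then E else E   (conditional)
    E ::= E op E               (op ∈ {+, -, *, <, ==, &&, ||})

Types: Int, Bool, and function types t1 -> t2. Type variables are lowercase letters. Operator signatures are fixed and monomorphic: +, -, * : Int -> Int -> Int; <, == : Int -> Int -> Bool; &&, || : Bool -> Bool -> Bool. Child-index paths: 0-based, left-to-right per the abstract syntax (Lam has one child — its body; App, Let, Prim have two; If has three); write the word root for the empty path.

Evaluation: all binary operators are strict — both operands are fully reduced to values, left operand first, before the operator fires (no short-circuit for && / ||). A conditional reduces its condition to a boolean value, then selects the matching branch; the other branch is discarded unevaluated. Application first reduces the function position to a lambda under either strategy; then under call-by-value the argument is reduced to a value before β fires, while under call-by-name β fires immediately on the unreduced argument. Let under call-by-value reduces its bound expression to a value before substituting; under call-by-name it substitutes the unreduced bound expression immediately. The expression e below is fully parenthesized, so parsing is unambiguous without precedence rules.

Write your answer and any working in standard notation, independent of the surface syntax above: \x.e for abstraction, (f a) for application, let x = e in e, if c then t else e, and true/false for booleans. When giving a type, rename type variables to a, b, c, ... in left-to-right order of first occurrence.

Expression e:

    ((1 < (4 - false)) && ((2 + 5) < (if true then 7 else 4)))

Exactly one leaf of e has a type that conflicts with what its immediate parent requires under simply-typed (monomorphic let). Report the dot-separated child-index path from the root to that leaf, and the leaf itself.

Trace:
  unify Int ~ Int
  unify Int ~ Int
  unify Bool ~ Int
  FAIL: mismatch Bool ~ Int

Answer: 0.1.1 : false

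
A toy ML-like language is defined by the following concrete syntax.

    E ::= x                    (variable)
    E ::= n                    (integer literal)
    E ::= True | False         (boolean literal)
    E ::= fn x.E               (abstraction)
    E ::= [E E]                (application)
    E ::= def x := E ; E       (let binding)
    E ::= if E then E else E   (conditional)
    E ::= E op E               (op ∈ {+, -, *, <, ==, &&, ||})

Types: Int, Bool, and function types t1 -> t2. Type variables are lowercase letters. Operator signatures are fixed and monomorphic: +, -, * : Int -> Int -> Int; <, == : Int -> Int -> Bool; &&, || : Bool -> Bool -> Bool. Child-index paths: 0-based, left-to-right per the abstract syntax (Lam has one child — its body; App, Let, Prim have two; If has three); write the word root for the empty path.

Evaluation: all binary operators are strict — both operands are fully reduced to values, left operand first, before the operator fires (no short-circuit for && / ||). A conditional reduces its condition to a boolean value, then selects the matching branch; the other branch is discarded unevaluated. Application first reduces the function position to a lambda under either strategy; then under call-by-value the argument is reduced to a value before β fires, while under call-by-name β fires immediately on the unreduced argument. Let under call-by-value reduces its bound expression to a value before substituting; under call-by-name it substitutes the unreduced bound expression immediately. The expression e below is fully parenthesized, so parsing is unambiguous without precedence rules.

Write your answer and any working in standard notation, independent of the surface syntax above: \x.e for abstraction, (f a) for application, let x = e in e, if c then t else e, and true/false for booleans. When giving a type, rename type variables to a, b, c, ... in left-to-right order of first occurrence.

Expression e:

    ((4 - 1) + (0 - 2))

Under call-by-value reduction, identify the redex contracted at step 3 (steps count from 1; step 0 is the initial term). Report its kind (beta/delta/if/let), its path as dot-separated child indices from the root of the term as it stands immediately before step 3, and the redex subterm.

Answer: delta at root : (3 + -2)

Working:
step 0: ((4 - 1) + (0 - 2))
step 1: [delta@0] (3 + (0 - 2))
step 2: [delta@1] (3 + -2)
step 3: [delta@root] 1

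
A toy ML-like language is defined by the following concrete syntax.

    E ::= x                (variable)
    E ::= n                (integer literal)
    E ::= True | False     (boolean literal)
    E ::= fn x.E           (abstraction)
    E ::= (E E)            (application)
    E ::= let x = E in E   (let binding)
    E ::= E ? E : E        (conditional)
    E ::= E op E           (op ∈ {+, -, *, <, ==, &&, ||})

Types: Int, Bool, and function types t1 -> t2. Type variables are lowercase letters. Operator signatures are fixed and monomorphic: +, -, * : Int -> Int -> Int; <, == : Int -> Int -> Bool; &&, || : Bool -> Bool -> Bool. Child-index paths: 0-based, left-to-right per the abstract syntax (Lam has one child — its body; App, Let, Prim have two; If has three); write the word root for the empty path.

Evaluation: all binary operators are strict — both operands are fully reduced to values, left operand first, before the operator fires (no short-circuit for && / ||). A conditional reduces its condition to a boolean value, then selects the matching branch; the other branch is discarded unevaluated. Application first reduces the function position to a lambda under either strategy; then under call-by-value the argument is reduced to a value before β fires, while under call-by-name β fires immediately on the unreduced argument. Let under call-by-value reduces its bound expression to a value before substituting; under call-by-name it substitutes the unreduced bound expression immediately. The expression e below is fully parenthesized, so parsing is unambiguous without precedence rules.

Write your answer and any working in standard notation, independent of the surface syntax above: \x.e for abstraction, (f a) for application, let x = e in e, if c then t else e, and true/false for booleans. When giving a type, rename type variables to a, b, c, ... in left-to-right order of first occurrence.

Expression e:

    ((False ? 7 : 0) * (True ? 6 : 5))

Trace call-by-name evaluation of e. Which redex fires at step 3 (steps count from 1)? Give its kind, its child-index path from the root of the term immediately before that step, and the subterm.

Working:
step 0: ((if false then 7 else 0) * (if true then 6 else 5))
step 1: [if@0] (0 * (if true then 6 else 5))
step 2: [if@1] (0 * 6)
step 3: [delta@root] 0

Answer: delta at root : (0 * 6)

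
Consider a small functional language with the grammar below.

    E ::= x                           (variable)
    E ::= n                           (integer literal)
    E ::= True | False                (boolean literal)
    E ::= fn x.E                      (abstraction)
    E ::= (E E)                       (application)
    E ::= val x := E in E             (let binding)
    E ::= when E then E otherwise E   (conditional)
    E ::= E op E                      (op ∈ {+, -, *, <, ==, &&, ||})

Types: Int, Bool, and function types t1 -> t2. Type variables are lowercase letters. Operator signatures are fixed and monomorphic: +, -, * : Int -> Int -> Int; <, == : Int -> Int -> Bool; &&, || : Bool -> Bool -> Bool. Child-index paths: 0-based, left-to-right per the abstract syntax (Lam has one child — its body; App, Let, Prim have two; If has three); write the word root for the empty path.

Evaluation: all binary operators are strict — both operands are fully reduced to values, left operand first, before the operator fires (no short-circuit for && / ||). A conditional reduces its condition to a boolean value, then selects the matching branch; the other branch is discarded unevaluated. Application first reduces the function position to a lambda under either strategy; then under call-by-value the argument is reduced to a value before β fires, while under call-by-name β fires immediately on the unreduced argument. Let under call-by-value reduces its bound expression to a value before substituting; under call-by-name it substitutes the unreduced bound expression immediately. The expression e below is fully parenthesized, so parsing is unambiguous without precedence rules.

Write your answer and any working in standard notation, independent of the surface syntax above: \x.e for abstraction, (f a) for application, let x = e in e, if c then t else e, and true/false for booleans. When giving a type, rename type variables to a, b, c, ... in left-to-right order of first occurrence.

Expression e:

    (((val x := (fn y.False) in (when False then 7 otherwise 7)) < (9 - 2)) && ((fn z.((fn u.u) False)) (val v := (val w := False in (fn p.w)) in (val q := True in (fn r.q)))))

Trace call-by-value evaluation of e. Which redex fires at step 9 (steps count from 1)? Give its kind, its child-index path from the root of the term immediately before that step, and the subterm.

Working:
step 0: (((let x = (\y.false) in (if false then 7 else 7)) < (9 - 2)) && ((\z.((\u.u) false)) (let v = (let w = false in (\p.w)) in (let q = true in (\r.q)))))
step 1: [let@0.0] (((if false then 7 else 7) < (9 - 2)) && ((\z.((\u.u) false)) (let v = (let w = false in (\p.w)) in (let q = true in (\r.q)))))
step 2: [if@0.0] ((7 < (9 - 2)) && ((\z.((\u.u) false)) (let v = (let w = false in (\p.w)) in (let q = true in (\r.q)))))
step 3: [delta@0.1] ((7 < 7) && ((\z.((\u.u) false)) (let v = (let w = false in (\p.w)) in (let q = true in (\r.q)))))
step 4: [delta@0] (false && ((\z.((\u.u) false)) (let v = (let w = false in (\p.w)) in (let q = true in (\r.q)))))
step 5: [let@1.1.0] (false && ((\z.((\u.u) false)) (let v = (\p.false) in (let q = true in (\r.q)))))
step 6: [let@1.1] (false && ((\z.((\u.u) false)) (let q = true in (\r.q))))
step 7: [let@1.1] (false && ((\z.((\u.u) false)) (\r.true)))
step 8: [beta@1] (false && ((\u.u) false))
step 9: [beta@1] (false && false)

Answer: beta at 1 : ((\u.u) false)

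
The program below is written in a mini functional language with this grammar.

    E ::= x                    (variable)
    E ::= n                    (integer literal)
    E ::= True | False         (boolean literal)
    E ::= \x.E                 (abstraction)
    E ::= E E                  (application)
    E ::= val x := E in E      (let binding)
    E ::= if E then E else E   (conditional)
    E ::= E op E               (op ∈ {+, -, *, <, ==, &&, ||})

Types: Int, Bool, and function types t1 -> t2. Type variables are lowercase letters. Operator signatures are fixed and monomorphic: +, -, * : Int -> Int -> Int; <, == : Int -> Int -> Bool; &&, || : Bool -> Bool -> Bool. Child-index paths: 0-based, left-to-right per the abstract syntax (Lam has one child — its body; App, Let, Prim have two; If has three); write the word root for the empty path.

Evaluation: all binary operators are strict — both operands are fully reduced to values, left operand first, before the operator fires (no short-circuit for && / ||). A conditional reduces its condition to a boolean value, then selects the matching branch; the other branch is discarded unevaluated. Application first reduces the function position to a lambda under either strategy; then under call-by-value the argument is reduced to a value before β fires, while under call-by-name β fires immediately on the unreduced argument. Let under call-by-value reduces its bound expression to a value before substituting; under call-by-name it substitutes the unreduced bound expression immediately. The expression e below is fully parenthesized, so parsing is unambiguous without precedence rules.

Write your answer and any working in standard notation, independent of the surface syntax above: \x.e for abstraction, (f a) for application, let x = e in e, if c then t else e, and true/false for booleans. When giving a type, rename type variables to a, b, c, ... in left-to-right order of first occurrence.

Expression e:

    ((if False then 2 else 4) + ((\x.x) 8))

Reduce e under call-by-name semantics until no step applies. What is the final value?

Answer: 12

Trace:
step 0: ((if false then 2 else 4) + ((\x.x) 8))
step 1: [if@0] (4 + ((\x.x) 8))
step 2: [beta@1] (4 + 8)
step 3: [delta@root] 12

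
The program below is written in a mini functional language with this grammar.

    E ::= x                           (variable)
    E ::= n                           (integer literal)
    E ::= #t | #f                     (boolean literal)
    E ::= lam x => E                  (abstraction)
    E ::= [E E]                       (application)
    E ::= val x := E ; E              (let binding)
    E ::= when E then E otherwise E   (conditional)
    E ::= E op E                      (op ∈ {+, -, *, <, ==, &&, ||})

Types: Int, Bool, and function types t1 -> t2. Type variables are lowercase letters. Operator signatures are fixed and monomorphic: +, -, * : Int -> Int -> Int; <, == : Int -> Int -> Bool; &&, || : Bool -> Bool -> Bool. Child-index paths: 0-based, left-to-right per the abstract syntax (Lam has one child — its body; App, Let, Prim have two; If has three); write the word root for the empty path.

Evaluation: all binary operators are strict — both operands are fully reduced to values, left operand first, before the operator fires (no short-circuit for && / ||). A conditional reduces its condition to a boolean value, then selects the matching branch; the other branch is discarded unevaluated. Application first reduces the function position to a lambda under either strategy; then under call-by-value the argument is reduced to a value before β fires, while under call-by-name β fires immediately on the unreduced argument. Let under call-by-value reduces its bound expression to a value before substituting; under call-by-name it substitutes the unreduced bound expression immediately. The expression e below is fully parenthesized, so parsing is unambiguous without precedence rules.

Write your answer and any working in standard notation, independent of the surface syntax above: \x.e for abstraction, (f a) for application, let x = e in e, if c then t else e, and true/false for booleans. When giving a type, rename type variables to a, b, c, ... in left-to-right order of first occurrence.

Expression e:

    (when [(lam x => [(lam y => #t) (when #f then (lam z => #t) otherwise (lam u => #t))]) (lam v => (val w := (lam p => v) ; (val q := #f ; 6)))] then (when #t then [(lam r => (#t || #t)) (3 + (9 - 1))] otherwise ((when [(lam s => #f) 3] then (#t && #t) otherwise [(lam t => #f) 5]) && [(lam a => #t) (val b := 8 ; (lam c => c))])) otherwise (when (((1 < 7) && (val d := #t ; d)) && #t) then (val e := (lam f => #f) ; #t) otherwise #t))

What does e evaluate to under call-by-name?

Trace:
step 0: (if ((\x.((\y.true) (if false then (\z.true) else (\u.true)))) (\v.(let w = (\p.v) in (let q = false in 6)))) then (if true then ((\r.(true || true)) (3 + (9 - 1))) else ((if ((\s.false) 3) then (true && true) else ((\t.false) 5)) && ((\a.true) (let b = 8 in (\c.c))))) else (if (((1 < 7) && (let d = true in d)) && true) then (let e = (\f.false) in true) else true))
step 1: [beta@0] (if ((\y.true) (if false then (\z.true) else (\u.true))) then (if true then ((\r.(true || true)) (3 + (9 - 1))) else ((if ((\s.false) 3) then (true && true) else ((\t.false) 5)) && ((\a.true) (let b = 8 in (\c.c))))) else (if (((1 < 7) && (let d = true in d)) && true) then (let e = (\f.false) in true) else true))
step 2: [beta@0] (if true then (if true then ((\r.(true || true)) (3 + (9 - 1))) else ((if ((\s.false) 3) then (true && true) else ((\t.false) 5)) && ((\a.true) (let b = 8 in (\c.c))))) else (if (((1 < 7) && (let d = true in d)) && true) then (let e = (\f.false) in true) else true))
step 3: [if@root] (if true then ((\r.(true || true)) (3 + (9 - 1))) else ((if ((\s.false) 3) then (true && true) else ((\t.false) 5)) && ((\a.true) (let b = 8 in (\c.c)))))
step 4: [if@root] ((\r.(true || true)) (3 + (9 - 1)))
step 5: [beta@root] (true || true)
step 6: [delta@root] true

Answer: true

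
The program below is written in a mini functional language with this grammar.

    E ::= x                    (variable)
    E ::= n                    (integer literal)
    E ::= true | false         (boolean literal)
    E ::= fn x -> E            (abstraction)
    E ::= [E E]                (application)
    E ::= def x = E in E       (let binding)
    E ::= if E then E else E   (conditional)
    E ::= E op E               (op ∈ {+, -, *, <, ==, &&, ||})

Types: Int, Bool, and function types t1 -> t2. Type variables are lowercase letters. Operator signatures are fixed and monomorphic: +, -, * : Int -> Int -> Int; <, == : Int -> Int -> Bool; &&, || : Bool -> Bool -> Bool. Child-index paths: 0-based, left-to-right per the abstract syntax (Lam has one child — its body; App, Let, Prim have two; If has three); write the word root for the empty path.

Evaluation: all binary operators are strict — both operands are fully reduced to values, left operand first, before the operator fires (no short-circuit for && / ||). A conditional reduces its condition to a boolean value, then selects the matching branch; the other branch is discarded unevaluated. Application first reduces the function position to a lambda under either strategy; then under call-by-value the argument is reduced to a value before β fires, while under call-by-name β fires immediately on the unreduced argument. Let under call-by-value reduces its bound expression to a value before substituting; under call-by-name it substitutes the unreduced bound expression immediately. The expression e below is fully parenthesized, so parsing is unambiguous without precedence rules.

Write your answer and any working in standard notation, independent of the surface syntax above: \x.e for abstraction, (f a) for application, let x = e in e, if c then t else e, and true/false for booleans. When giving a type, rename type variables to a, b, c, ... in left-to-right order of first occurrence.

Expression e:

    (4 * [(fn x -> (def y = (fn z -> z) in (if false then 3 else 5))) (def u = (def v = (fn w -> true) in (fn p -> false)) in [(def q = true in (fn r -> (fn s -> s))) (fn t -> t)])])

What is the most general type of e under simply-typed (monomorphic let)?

Answer: Int

Derivation:
  unify Int ~ Int
z : b
\z._ : b -> b
let y : b -> b
  unify Bool ~ Bool
  unify Int ~ Int
\x._ : a -> Int
\w._ : c -> Bool
let v : c -> Bool
\p._ : d -> Bool
let u : d -> Bool
let q : Bool
s : f
\s._ : f -> f
\r._ : e -> f -> f
t : g
\t._ : g -> g
  unify e -> f -> f ~ (g -> g) -> h
  unify e ~ g -> g
  unify f -> f ~ h
_ _ : f -> f
  unify a -> Int ~ (f -> f) -> i
  unify a ~ f -> f
  unify Int ~ i
_ _ : Int
  unify Int ~ Int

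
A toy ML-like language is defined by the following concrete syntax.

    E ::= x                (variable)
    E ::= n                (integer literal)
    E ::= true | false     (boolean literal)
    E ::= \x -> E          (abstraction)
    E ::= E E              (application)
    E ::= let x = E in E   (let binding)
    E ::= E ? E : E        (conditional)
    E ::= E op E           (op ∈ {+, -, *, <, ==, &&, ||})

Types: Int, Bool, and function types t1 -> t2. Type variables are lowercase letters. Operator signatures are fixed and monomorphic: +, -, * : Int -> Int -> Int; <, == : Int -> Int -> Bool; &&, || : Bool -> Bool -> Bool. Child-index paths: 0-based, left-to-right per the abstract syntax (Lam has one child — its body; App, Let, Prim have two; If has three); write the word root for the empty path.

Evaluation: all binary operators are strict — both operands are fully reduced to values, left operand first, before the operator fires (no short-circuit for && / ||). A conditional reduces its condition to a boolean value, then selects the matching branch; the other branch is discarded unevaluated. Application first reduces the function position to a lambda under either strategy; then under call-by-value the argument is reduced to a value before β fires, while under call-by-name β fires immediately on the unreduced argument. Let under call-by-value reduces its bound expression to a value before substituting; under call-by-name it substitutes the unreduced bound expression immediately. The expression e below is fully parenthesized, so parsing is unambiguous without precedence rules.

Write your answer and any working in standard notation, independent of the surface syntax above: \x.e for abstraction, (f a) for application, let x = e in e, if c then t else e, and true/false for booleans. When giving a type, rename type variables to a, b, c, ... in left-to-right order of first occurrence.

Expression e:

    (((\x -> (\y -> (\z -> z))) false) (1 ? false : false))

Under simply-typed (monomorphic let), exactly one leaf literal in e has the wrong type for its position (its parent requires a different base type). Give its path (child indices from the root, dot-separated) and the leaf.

Answer: 1.0 : 1

Trace:
z : c
\z._ : c -> c
\y._ : b -> c -> c
\x._ : a -> b -> c -> c
  unify a -> b -> c -> c ~ Bool -> d
  unify a ~ Bool
  unify b -> c -> c ~ d
_ _ : b -> c -> c
  unify Int ~ Bool
  FAIL: mismatch Int ~ Bool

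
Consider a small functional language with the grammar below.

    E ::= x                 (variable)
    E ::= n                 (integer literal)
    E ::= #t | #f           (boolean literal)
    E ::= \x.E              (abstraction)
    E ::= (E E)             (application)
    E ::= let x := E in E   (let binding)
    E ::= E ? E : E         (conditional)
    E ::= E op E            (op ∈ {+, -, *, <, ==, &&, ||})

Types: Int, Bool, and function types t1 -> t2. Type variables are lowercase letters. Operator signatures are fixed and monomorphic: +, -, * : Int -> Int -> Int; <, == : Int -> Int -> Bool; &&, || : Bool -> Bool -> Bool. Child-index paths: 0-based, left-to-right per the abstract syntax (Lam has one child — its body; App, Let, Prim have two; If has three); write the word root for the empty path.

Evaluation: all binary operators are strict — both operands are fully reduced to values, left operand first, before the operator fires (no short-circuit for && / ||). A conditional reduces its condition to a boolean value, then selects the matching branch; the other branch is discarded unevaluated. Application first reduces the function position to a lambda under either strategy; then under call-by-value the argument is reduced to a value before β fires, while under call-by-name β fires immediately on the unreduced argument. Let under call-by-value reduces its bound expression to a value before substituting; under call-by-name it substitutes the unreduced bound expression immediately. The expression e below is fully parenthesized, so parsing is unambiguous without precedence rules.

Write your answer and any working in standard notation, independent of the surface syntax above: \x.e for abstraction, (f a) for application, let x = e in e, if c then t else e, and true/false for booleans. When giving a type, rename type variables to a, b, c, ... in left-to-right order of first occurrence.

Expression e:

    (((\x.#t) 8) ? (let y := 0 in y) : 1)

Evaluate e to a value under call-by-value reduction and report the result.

Answer: 0

Trace:
step 0: (if ((\x.true) 8) then (let y = 0 in y) else 1)
step 1: [beta@0] (if true then (let y = 0 in y) else 1)
step 2: [if@root] (let y = 0 in y)
step 3: [let@root] 0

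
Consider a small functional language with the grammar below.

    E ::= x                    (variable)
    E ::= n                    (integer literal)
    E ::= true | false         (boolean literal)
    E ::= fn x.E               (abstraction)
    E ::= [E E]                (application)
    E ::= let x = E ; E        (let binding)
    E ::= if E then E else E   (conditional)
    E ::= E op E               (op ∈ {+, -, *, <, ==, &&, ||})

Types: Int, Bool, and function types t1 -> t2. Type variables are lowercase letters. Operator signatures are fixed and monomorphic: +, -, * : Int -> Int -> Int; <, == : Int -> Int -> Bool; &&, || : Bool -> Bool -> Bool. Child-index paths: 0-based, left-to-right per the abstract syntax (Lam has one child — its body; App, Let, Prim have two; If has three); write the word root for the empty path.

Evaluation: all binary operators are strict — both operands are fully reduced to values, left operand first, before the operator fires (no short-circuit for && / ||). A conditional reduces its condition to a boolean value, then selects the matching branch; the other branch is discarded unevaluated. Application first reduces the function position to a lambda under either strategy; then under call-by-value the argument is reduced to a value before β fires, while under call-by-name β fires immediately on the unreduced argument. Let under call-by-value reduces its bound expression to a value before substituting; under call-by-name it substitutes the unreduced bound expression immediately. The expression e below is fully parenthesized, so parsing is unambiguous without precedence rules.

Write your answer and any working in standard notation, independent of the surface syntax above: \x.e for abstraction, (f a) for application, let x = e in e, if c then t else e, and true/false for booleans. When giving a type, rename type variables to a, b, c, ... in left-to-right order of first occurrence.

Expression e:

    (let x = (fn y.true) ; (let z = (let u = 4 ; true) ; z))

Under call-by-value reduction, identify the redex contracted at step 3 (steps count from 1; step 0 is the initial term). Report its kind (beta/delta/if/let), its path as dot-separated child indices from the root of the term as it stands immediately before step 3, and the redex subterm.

Answer: let at root : (let z = true in z)

Derivation:
step 0: (let x = (\y.true) in (let z = (let u = 4 in true) in z))
step 1: [let@root] (let z = (let u = 4 in true) in z)
step 2: [let@0] (let z = true in z)
step 3: [let@root] true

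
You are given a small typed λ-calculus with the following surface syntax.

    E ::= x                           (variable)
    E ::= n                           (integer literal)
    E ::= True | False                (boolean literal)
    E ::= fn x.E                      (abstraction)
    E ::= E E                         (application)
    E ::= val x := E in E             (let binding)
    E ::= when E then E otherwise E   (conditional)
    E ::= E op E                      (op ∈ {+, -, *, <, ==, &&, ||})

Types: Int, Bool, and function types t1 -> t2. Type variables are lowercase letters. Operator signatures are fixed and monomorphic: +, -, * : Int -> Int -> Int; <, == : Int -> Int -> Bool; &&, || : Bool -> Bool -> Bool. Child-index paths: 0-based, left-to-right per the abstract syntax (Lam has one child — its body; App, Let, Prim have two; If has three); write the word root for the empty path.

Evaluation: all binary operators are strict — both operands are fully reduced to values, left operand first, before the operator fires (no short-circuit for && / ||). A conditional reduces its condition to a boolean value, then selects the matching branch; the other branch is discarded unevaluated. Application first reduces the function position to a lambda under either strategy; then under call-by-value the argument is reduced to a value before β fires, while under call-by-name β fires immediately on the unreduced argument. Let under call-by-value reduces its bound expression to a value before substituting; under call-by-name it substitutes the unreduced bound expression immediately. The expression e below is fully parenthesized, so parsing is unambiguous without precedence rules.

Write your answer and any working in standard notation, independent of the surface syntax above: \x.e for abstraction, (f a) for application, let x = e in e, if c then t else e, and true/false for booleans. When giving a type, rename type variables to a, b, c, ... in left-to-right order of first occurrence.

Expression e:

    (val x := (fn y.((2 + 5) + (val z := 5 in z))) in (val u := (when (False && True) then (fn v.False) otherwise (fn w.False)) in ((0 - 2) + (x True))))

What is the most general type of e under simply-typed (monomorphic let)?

Answer: Int

Trace:
  unify Int ~ Int
  unify Int ~ Int
  unify Int ~ Int
let z : Int
z : Int
  unify Int ~ Int
\y._ : a -> Int
let x : a -> Int
  unify Bool ~ Bool
  unify Bool ~ Bool
  unify Bool ~ Bool
\v._ : b -> Bool
\w._ : c -> Bool
  unify b -> Bool ~ c -> Bool
  unify b ~ c
  unify Bool ~ Bool
let u : c -> Bool
  unify Int ~ Int
  unify Int ~ Int
  unify Int ~ Int
x : a -> Int
  unify a -> Int ~ Bool -> d
  unify a ~ Bool
  unify Int ~ d
_ _ : Int
  unify Int ~ Int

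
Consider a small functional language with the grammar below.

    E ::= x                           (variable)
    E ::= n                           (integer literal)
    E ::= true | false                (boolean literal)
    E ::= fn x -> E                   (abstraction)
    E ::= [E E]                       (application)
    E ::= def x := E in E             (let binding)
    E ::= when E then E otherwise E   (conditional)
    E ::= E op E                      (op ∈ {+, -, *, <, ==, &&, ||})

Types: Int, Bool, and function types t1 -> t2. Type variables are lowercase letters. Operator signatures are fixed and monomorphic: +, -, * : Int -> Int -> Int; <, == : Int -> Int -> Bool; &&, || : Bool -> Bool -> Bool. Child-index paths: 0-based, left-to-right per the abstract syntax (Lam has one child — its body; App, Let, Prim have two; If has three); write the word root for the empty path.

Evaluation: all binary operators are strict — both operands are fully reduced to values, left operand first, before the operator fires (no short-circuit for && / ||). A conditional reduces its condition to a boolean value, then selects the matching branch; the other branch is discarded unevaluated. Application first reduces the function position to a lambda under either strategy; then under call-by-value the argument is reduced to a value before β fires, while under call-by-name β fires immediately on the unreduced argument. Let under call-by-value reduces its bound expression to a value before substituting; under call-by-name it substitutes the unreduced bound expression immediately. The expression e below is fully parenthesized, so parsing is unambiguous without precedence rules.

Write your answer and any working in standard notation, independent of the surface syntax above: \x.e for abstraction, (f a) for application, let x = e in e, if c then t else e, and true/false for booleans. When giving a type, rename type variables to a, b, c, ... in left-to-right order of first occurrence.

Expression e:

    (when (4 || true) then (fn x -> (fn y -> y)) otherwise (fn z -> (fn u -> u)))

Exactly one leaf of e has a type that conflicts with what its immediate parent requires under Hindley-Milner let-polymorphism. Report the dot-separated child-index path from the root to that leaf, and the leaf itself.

Working:
  unify Int ~ Bool
  FAIL: mismatch Int ~ Bool

Answer: 0.0 : 4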